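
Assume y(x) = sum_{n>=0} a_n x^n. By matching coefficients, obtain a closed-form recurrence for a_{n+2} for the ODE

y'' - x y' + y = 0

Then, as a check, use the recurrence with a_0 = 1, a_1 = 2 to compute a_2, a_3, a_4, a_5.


Substitute y = sum_n a_n x^n.
y''(x) has coefficient (n+2)(n+1) a_{n+2} at x^n;
-x y'(x) has coefficient -n a_n at x^n (shift);
y(x) has coefficient 1 a_n at x^n.
Matching x^n: (n+2)(n+1) a_{n+2} + (-n + 1) a_n = 0.
Thus a_{n+2} = (n - 1) / ((n+1)(n+2)) * a_n.

Check with a_0 = 1, a_1 = 2 (apply the recurrence for n = 0, 1, 2, 3): a_0 = 1, a_1 = 2, a_2 = -1/2, a_3 = 0, a_4 = -1/24, a_5 = 0.

a_(n+2) = (n - 1) / ((n+1)(n+2)) * a_n; check: a_0 = 1, a_1 = 2, a_2 = -1/2, a_3 = 0, a_4 = -1/24, a_5 = 0


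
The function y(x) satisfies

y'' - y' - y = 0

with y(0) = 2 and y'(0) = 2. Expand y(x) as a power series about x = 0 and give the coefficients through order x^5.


Ansatz: y(x) = sum_{n>=0} a_n x^n, so y'(x) = sum_{n>=1} n a_n x^(n-1) and y''(x) = sum_{n>=2} n(n-1) a_n x^(n-2).
Substitute into P(x) y'' + Q(x) y' + R(x) y = 0 with P(x) = 1, Q(x) = -1, R(x) = -1, and match powers of x.
Initial conditions: a_0 = 2, a_1 = 2.
Setting the coefficient of each power of x to zero and solving order by order (substituting the coefficients already found):
  x^0: 2 a_2 - a_1 - a_0 = 0  ->  2 a_2 = a_1 + a_0 = 4  ->  a_2 = 2
  x^1: 6 a_3 - 2 a_2 - a_1 = 0  ->  6 a_3 = 2 a_2 + a_1 = 6  ->  a_3 = 1
  x^2: 12 a_4 - 3 a_3 - a_2 = 0  ->  12 a_4 = 3 a_3 + a_2 = 5  ->  a_4 = 5/12
  x^3: 20 a_5 - 4 a_4 - a_3 = 0  ->  20 a_5 = 4 a_4 + a_3 = 8/3  ->  a_5 = 2/15
Truncated series: y(x) = 2 + 2 x + 2 x^2 + x^3 + (5/12) x^4 + (2/15) x^5 + O(x^6).

a_0 = 2; a_1 = 2; a_2 = 2; a_3 = 1; a_4 = 5/12; a_5 = 2/15


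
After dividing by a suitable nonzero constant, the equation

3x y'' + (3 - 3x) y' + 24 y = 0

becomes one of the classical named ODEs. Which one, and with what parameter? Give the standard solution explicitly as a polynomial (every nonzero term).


All three coefficients share the factor 3; dividing through by 3 gives  x y'' + (1 - x) y' + 8 y = 0.
This matches the Laguerre equation x y'' + (1 - x) y' + n y = 0 with n = 8; the polynomial solution is L_8(x).
With y = sum_k a_k x^k, matching x^k gives (k+1)k a_{k+1} + (k+1) a_{k+1} - k a_k + n a_k = 0, i.e. (k+1)^2 a_{k+1} = (k - n) a_k = (k - 8) a_k. The right side vanishes at k = 8, so the series terminates at degree 8.
Standard normalization L_n(0) = 1 gives a_0 = 1. Work upward with a_{k+1} = (k - 8) a_k / (k+1)^2:
  a_1 = (0 - 8)(1) / 1^2 = -8/1 = -8
  a_2 = (1 - 8)(-8) / 2^2 = 56/4 = 14
  a_3 = (2 - 8)(14) / 3^2 = -84/9 = -28/3
  a_4 = (3 - 8)(-28/3) / 4^2 = (140/3)/16 = 35/12
  a_5 = (4 - 8)(35/12) / 5^2 = (-35/3)/25 = -7/15
  a_6 = (5 - 8)(-7/15) / 6^2 = (7/5)/36 = 7/180
  a_7 = (6 - 8)(7/180) / 7^2 = (-7/90)/49 = -1/630
  a_8 = (7 - 8)(-1/630) / 8^2 = (1/630)/64 = 1/40320
Hence L_8(x) = x^8/40320 - x^7/630 + 7 x^6/180 - 7 x^5/15 + 35 x^4/12 - 28 x^3/3 + 14 x^2 - 8 x + 1.

L_8(x); series = x^8/40320 - x^7/630 + 7 x^6/180 - 7 x^5/15 + 35 x^4/12 - 28 x^3/3 + 14 x^2 - 8 x + 1


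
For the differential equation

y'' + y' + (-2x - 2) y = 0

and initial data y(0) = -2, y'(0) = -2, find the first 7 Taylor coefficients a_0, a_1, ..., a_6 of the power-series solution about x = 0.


Ansatz: y(x) = sum_{n>=0} a_n x^n, so y'(x) = sum_{n>=1} n a_n x^(n-1) and y''(x) = sum_{n>=2} n(n-1) a_n x^(n-2).
Substitute into P(x) y'' + Q(x) y' + R(x) y = 0 with P(x) = 1, Q(x) = 1, R(x) = -2x - 2, and match powers of x.
Initial conditions: a_0 = -2, a_1 = -2.
Setting the coefficient of each power of x to zero and solving order by order (substituting the coefficients already found):
  x^0: 2 a_2 + a_1 - 2 a_0 = 0  ->  2 a_2 = -a_1 + 2 a_0 = -2  ->  a_2 = -1
  x^1: 6 a_3 + 2 a_2 - 2 a_1 - 2 a_0 = 0  ->  6 a_3 = -2 a_2 + 2 a_1 + 2 a_0 = -6  ->  a_3 = -1
  x^2: 12 a_4 + 3 a_3 - 2 a_2 - 2 a_1 = 0  ->  12 a_4 = -3 a_3 + 2 a_2 + 2 a_1 = -3  ->  a_4 = -1/4
  x^3: 20 a_5 + 4 a_4 - 2 a_3 - 2 a_2 = 0  ->  20 a_5 = -4 a_4 + 2 a_3 + 2 a_2 = -3  ->  a_5 = -3/20
  x^4: 30 a_6 + 5 a_5 - 2 a_4 - 2 a_3 = 0  ->  30 a_6 = -5 a_5 + 2 a_4 + 2 a_3 = -7/4  ->  a_6 = -7/120
Truncated series: y(x) = -2 - 2 x - x^2 - x^3 - (1/4) x^4 - (3/20) x^5 - (7/120) x^6 + O(x^7).

a_0 = -2; a_1 = -2; a_2 = -1; a_3 = -1; a_4 = -1/4; a_5 = -3/20; a_6 = -7/120


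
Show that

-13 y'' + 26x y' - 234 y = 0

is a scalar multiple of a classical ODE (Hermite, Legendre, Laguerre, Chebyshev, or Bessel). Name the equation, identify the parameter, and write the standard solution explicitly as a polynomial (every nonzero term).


All three coefficients share the factor -13; dividing through by -13 gives  y'' - 2x y' + 18 y = 0.
This matches the Hermite equation y'' - 2x y' + 2n y = 0 with 2n = 18, so n = 9; the polynomial solution is H_9(x).
With y = sum_k a_k x^k, matching x^k gives (k+2)(k+1) a_{k+2} = 2(k - n) a_k = 2(k - 9) a_k. The right side vanishes at k = 9, so the series with the parity of 9 terminates at degree 9.
Standard normalization: leading coefficient of H_n is 2^n, so a_9 = 2^9 = 512. Work downward with a_k = (k+1)(k+2) a_{k+2} / (2(k - n)):
  a_7 = (8)(9)(512) / (2(7 - 9)) = 36864/(-4) = -9216
  a_5 = (6)(7)(-9216) / (2(5 - 9)) = -387072/(-8) = 48384
  a_3 = (4)(5)(48384) / (2(3 - 9)) = 967680/(-12) = -80640
  a_1 = (2)(3)(-80640) / (2(1 - 9)) = -483840/(-16) = 30240
Hence H_9(x) = 512 x^9 - 9216 x^7 + 48384 x^5 - 80640 x^3 + 30240 x.

H_9(x); series = 512 x^9 - 9216 x^7 + 48384 x^5 - 80640 x^3 + 30240 x


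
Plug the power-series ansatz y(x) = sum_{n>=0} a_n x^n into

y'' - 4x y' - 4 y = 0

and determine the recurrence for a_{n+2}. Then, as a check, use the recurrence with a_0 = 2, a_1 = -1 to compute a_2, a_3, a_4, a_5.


Substitute y = sum_n a_n x^n.
y''(x) has coefficient (n+2)(n+1) a_{n+2} at x^n;
-4 x y'(x) has coefficient -4 n a_n at x^n (shift);
-4 y(x) has coefficient -4 a_n at x^n.
Matching x^n: (n+2)(n+1) a_{n+2} + (-4n - 4) a_n = 0.
Thus a_{n+2} = (4n + 4) / ((n+1)(n+2)) * a_n.

Check with a_0 = 2, a_1 = -1 (apply the recurrence for n = 0, 1, 2, 3): a_0 = 2, a_1 = -1, a_2 = 4, a_3 = -4/3, a_4 = 4, a_5 = -16/15.

a_(n+2) = (4n + 4) / ((n+1)(n+2)) * a_n; check: a_0 = 2, a_1 = -1, a_2 = 4, a_3 = -4/3, a_4 = 4, a_5 = -16/15


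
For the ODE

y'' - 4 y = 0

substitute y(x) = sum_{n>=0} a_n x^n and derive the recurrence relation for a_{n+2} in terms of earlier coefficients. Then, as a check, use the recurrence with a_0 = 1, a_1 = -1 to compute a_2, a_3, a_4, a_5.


Substitute y = sum_n a_n x^n into y'' + (const) y = 0.
y''(x) = sum_{n>=0} (n+2)(n+1) a_{n+2} x^n.
The ODE becomes sum_n [(n+2)(n+1) a_{n+2} - 4 a_n] x^n = 0.
Setting each coefficient to zero gives the recurrence:
  (n+2)(n+1) a_{n+2} - 4 a_n = 0,
  a_{n+2} = 4 / ((n+1)(n+2)) a_n.

Check with a_0 = 1, a_1 = -1 (apply the recurrence for n = 0, 1, 2, 3): a_0 = 1, a_1 = -1, a_2 = 2, a_3 = -2/3, a_4 = 2/3, a_5 = -2/15.

a_{n+2} = 4/((n+1)(n+2)) * a_n; check: a_0 = 1, a_1 = -1, a_2 = 2, a_3 = -2/3, a_4 = 2/3, a_5 = -2/15


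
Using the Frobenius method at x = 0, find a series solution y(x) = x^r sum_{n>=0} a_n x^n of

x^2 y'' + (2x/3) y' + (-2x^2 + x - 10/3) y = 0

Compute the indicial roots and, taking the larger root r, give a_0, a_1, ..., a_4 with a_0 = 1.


Write in Frobenius form y'' + (p(x)/x) y' + (q(x)/x^2) y = 0:
  p(x) = 2/3,  q(x) = -2x^2 + x - 10/3.
Indicial equation: r(r-1) + (2/3) r + (-10/3) = 0 -> roots r_1 = 2, r_2 = -5/3.
Take r = r_1 = 2. Let y(x) = x^r sum_{n>=0} a_n x^n with a_0 = 1.
Substitute y = x^r sum a_n x^n and match x^{r+n}. The recurrence is
  D(n) a_n + 1 a_{n-1} - 2 a_{n-2} = 0,  where D(n) = (r+n)(r+n-1) + (2/3)(r+n) + (-10/3).
  a_n = [-1 a_{n-1} + 2 a_{n-2}] / D(n).
Since the indicial polynomial factors as (r - r_1)(r - r_2), D(n) = (r_1 + n - r_1)(r_1 + n - r_2) = n(n + 11/3).
Evaluating step by step (a_0 = 1):
  n = 1: D(1) = 1(1 + 11/3) = 14/3; numerator = -1(1) = -1; a_1 = (-1)/(14/3) = -3/14
  n = 2: D(2) = 2(2 + 11/3) = 34/3; numerator = -1(-3/14) + 2(1) = 31/14; a_2 = (31/14)/(34/3) = 93/476
  n = 3: D(3) = 3(3 + 11/3) = 20; numerator = -1(93/476) + 2(-3/14) = -297/476; a_3 = (-297/476)/(20) = -297/9520
  n = 4: D(4) = 4(4 + 11/3) = 92/3; numerator = -1(-297/9520) + 2(93/476) = 4017/9520; a_4 = (4017/9520)/(92/3) = 12051/875840

r = 2; a_0 = 1; a_1 = -3/14; a_2 = 93/476; a_3 = -297/9520; a_4 = 12051/875840


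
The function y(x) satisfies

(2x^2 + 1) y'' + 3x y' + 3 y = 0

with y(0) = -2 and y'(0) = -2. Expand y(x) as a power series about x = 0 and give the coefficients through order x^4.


Ansatz: y(x) = sum_{n>=0} a_n x^n, so y'(x) = sum_{n>=1} n a_n x^(n-1) and y''(x) = sum_{n>=2} n(n-1) a_n x^(n-2).
Substitute into P(x) y'' + Q(x) y' + R(x) y = 0 with P(x) = 2x^2 + 1, Q(x) = 3x, R(x) = 3, and match powers of x.
Initial conditions: a_0 = -2, a_1 = -2.
Setting the coefficient of each power of x to zero and solving order by order (substituting the coefficients already found):
  x^0: 2 a_2 + 3 a_0 = 0  ->  2 a_2 = -3 a_0 = 6  ->  a_2 = 3
  x^1: 6 a_3 + 6 a_1 = 0  ->  6 a_3 = -6 a_1 = 12  ->  a_3 = 2
  x^2: 12 a_4 + 13 a_2 = 0  ->  12 a_4 = -13 a_2 = -39  ->  a_4 = -13/4
Truncated series: y(x) = -2 - 2 x + 3 x^2 + 2 x^3 - (13/4) x^4 + O(x^5).

a_0 = -2; a_1 = -2; a_2 = 3; a_3 = 2; a_4 = -13/4


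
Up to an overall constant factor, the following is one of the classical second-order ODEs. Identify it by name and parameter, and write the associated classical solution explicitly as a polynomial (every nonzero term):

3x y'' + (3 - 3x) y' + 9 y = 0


All three coefficients share the factor 3; dividing through by 3 gives  x y'' + (1 - x) y' + 3 y = 0.
This matches the Laguerre equation x y'' + (1 - x) y' + n y = 0 with n = 3; the polynomial solution is L_3(x).
With y = sum_k a_k x^k, matching x^k gives (k+1)k a_{k+1} + (k+1) a_{k+1} - k a_k + n a_k = 0, i.e. (k+1)^2 a_{k+1} = (k - n) a_k = (k - 3) a_k. The right side vanishes at k = 3, so the series terminates at degree 3.
Standard normalization L_n(0) = 1 gives a_0 = 1. Work upward with a_{k+1} = (k - 3) a_k / (k+1)^2:
  a_1 = (0 - 3)(1) / 1^2 = -3/1 = -3
  a_2 = (1 - 3)(-3) / 2^2 = 6/4 = 3/2
  a_3 = (2 - 3)(3/2) / 3^2 = (-3/2)/9 = -1/6
Hence L_3(x) = -x^3/6 + 3 x^2/2 - 3 x + 1.

L_3(x); series = -x^3/6 + 3 x^2/2 - 3 x + 1


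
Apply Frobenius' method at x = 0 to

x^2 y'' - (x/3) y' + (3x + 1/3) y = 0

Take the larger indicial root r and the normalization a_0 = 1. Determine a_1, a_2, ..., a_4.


Write in Frobenius form y'' + (p(x)/x) y' + (q(x)/x^2) y = 0:
  p(x) = -1/3,  q(x) = 3x + 1/3.
Indicial equation: r(r-1) + (-1/3) r + (1/3) = 0 -> roots r_1 = 1, r_2 = 1/3.
Take r = r_1 = 1. Let y(x) = x^r sum_{n>=0} a_n x^n with a_0 = 1.
Substitute y = x^r sum a_n x^n and match x^{r+n}. The recurrence is
  D(n) a_n + 3 a_{n-1} = 0,  where D(n) = (r+n)(r+n-1) + (-1/3)(r+n) + (1/3).
  a_n = -3 / D(n) * a_{n-1}.
Since the indicial polynomial factors as (r - r_1)(r - r_2), D(n) = (r_1 + n - r_1)(r_1 + n - r_2) = n(n + 2/3).
Evaluating step by step (a_0 = 1):
  n = 1: D(1) = 1(1 + 2/3) = 5/3; numerator = -3(1) = -3; a_1 = (-3)/(5/3) = -9/5
  n = 2: D(2) = 2(2 + 2/3) = 16/3; numerator = -3(-9/5) = 27/5; a_2 = (27/5)/(16/3) = 81/80
  n = 3: D(3) = 3(3 + 2/3) = 11; numerator = -3(81/80) = -243/80; a_3 = (-243/80)/(11) = -243/880
  n = 4: D(4) = 4(4 + 2/3) = 56/3; numerator = -3(-243/880) = 729/880; a_4 = (729/880)/(56/3) = 2187/49280

r = 1; a_0 = 1; a_1 = -9/5; a_2 = 81/80; a_3 = -243/880; a_4 = 2187/49280


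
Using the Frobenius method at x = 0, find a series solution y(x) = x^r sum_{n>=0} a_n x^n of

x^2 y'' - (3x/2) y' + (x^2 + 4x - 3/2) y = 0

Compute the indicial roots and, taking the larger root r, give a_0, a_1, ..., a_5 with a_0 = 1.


Write in Frobenius form y'' + (p(x)/x) y' + (q(x)/x^2) y = 0:
  p(x) = -3/2,  q(x) = x^2 + 4x - 3/2.
Indicial equation: r(r-1) + (-3/2) r + (-3/2) = 0 -> roots r_1 = 3, r_2 = -1/2.
Take r = r_1 = 3. Let y(x) = x^r sum_{n>=0} a_n x^n with a_0 = 1.
Substitute y = x^r sum a_n x^n and match x^{r+n}. The recurrence is
  D(n) a_n + 4 a_{n-1} + 1 a_{n-2} = 0,  where D(n) = (r+n)(r+n-1) + (-3/2)(r+n) + (-3/2).
  a_n = [-4 a_{n-1} - 1 a_{n-2}] / D(n).
Since the indicial polynomial factors as (r - r_1)(r - r_2), D(n) = (r_1 + n - r_1)(r_1 + n - r_2) = n(n + 7/2).
Evaluating step by step (a_0 = 1):
  n = 1: D(1) = 1(1 + 7/2) = 9/2; numerator = -4(1) = -4; a_1 = (-4)/(9/2) = -8/9
  n = 2: D(2) = 2(2 + 7/2) = 11; numerator = -4(-8/9) - 1(1) = 23/9; a_2 = (23/9)/(11) = 23/99
  n = 3: D(3) = 3(3 + 7/2) = 39/2; numerator = -4(23/99) - 1(-8/9) = -4/99; a_3 = (-4/99)/(39/2) = -8/3861
  n = 4: D(4) = 4(4 + 7/2) = 30; numerator = -4(-8/3861) - 1(23/99) = -865/3861; a_4 = (-865/3861)/(30) = -173/23166
  n = 5: D(5) = 5(5 + 7/2) = 85/2; numerator = -4(-173/23166) - 1(-8/3861) = 370/11583; a_5 = (370/11583)/(85/2) = 148/196911

r = 3; a_0 = 1; a_1 = -8/9; a_2 = 23/99; a_3 = -8/3861; a_4 = -173/23166; a_5 = 148/196911


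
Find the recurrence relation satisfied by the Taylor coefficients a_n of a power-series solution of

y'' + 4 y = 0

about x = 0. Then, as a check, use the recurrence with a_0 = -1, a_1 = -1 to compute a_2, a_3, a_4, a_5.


Substitute y = sum_n a_n x^n into y'' + (const) y = 0.
y''(x) = sum_{n>=0} (n+2)(n+1) a_{n+2} x^n.
The ODE becomes sum_n [(n+2)(n+1) a_{n+2} + 4 a_n] x^n = 0.
Setting each coefficient to zero gives the recurrence:
  (n+2)(n+1) a_{n+2} + 4 a_n = 0,
  a_{n+2} = -4 / ((n+1)(n+2)) a_n.

Check with a_0 = -1, a_1 = -1 (apply the recurrence for n = 0, 1, 2, 3): a_0 = -1, a_1 = -1, a_2 = 2, a_3 = 2/3, a_4 = -2/3, a_5 = -2/15.

a_{n+2} = -4/((n+1)(n+2)) * a_n; check: a_0 = -1, a_1 = -1, a_2 = 2, a_3 = 2/3, a_4 = -2/3, a_5 = -2/15


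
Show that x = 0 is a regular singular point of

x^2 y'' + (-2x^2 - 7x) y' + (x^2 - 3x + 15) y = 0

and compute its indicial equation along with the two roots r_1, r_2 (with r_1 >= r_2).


Divide by x^2 to reach normal form y'' + P_1(x) y' + P_2(x) y = 0 with P_1(x) = -2 - 7/x and P_2(x) = 1 - 3/x + 15/x^2.
x = 0 is a singular point because the y'-coefficient -2 - 7/x has a pole at x = 0 and the y-coefficient 1 - 3/x + 15/x^2 has a pole at x = 0.
It is a regular singular point because x P_1(x) = p(x) = -2x - 7 and x^2 P_2(x) = q(x) = x^2 - 3x + 15 are polynomials, hence analytic at x = 0.
p(0) = -7,  q(0) = 15.
Indicial equation: r(r-1) + p(0) r + q(0) = 0, i.e. r^2 + (p(0) - 1) r + q(0) = 0, i.e. r^2 - 8 r + 15 = 0.
Discriminant: (-8)^2 - 4(15) = 4, so r = (8 ± 2)/2.
Solving: r_1 = 5, r_2 = 3.

indicial: r^2 - 8 r + 15 = 0; roots r_1 = 5, r_2 = 3


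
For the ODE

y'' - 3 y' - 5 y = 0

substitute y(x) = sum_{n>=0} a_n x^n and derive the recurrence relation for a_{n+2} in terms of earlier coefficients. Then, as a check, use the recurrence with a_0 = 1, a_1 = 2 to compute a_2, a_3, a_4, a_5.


Substitute y = sum_n a_n x^n.
y''(x) has coefficient (n+2)(n+1) a_{n+2} at x^n;
-3 y'(x) has coefficient -3 (n+1) a_{n+1} at x^n;
-5 y(x) has coefficient -5 a_n at x^n.
Matching x^n: (n+2)(n+1) a_{n+2} - 3 (n+1) a_{n+1} - 5 a_n = 0.
Thus a_{n+2} = [3 (n+1) a_{n+1} + 5 a_n] / ((n+1)(n+2)).

Check with a_0 = 1, a_1 = 2 (apply the recurrence for n = 0, 1, 2, 3): a_0 = 1, a_1 = 2, a_2 = 11/2, a_3 = 43/6, a_4 = 23/3, a_5 = 767/120.

a_(n+2) = [3 (n+1) a_(n+1) + 5 a_n] / ((n+1)(n+2)); check: a_0 = 1, a_1 = 2, a_2 = 11/2, a_3 = 43/6, a_4 = 23/3, a_5 = 767/120


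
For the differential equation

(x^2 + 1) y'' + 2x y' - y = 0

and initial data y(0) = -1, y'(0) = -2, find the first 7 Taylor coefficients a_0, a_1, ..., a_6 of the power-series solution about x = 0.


Ansatz: y(x) = sum_{n>=0} a_n x^n, so y'(x) = sum_{n>=1} n a_n x^(n-1) and y''(x) = sum_{n>=2} n(n-1) a_n x^(n-2).
Substitute into P(x) y'' + Q(x) y' + R(x) y = 0 with P(x) = x^2 + 1, Q(x) = 2x, R(x) = -1, and match powers of x.
Initial conditions: a_0 = -1, a_1 = -2.
Setting the coefficient of each power of x to zero and solving order by order (substituting the coefficients already found):
  x^0: 2 a_2 - a_0 = 0  ->  2 a_2 = a_0 = -1  ->  a_2 = -1/2
  x^1: 6 a_3 + a_1 = 0  ->  6 a_3 = -a_1 = 2  ->  a_3 = 1/3
  x^2: 12 a_4 + 5 a_2 = 0  ->  12 a_4 = -5 a_2 = 5/2  ->  a_4 = 5/24
  x^3: 20 a_5 + 11 a_3 = 0  ->  20 a_5 = -11 a_3 = -11/3  ->  a_5 = -11/60
  x^4: 30 a_6 + 19 a_4 = 0  ->  30 a_6 = -19 a_4 = -95/24  ->  a_6 = -19/144
Truncated series: y(x) = -1 - 2 x - (1/2) x^2 + (1/3) x^3 + (5/24) x^4 - (11/60) x^5 - (19/144) x^6 + O(x^7).

a_0 = -1; a_1 = -2; a_2 = -1/2; a_3 = 1/3; a_4 = 5/24; a_5 = -11/60; a_6 = -19/144


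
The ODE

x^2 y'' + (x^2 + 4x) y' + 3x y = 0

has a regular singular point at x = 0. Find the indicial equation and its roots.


Divide by x^2 to reach normal form y'' + P_1(x) y' + P_2(x) y = 0 with P_1(x) = 1 + 4/x and P_2(x) = 3/x.
x = 0 is a singular point because the y'-coefficient 1 + 4/x has a pole at x = 0 and the y-coefficient 3/x has a pole at x = 0.
It is a regular singular point because x P_1(x) = p(x) = x + 4 and x^2 P_2(x) = q(x) = 3x are polynomials, hence analytic at x = 0.
p(0) = 4,  q(0) = 0.
Indicial equation: r(r-1) + p(0) r + q(0) = 0, i.e. r^2 + (p(0) - 1) r + q(0) = 0, i.e. r^2 + 3 r = 0.
Discriminant: (3)^2 - 4(0) = 9, so r = (-3 ± 3)/2.
Solving: r_1 = 0, r_2 = -3.

indicial: r^2 + 3 r = 0; roots r_1 = 0, r_2 = -3


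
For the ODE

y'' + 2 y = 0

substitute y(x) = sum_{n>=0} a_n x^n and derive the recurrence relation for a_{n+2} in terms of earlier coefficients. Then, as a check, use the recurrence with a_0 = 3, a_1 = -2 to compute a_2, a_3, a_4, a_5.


Substitute y = sum_n a_n x^n into y'' + (const) y = 0.
y''(x) = sum_{n>=0} (n+2)(n+1) a_{n+2} x^n.
The ODE becomes sum_n [(n+2)(n+1) a_{n+2} + 2 a_n] x^n = 0.
Setting each coefficient to zero gives the recurrence:
  (n+2)(n+1) a_{n+2} + 2 a_n = 0,
  a_{n+2} = -2 / ((n+1)(n+2)) a_n.

Check with a_0 = 3, a_1 = -2 (apply the recurrence for n = 0, 1, 2, 3): a_0 = 3, a_1 = -2, a_2 = -3, a_3 = 2/3, a_4 = 1/2, a_5 = -1/15.

a_{n+2} = -2/((n+1)(n+2)) * a_n; check: a_0 = 3, a_1 = -2, a_2 = -3, a_3 = 2/3, a_4 = 1/2, a_5 = -1/15


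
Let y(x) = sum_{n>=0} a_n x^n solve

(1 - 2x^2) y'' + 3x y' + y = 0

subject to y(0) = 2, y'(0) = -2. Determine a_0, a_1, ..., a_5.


Ansatz: y(x) = sum_{n>=0} a_n x^n, so y'(x) = sum_{n>=1} n a_n x^(n-1) and y''(x) = sum_{n>=2} n(n-1) a_n x^(n-2).
Substitute into P(x) y'' + Q(x) y' + R(x) y = 0 with P(x) = 1 - 2x^2, Q(x) = 3x, R(x) = 1, and match powers of x.
Initial conditions: a_0 = 2, a_1 = -2.
Setting the coefficient of each power of x to zero and solving order by order (substituting the coefficients already found):
  x^0: 2 a_2 + a_0 = 0  ->  2 a_2 = -a_0 = -2  ->  a_2 = -1
  x^1: 6 a_3 + 4 a_1 = 0  ->  6 a_3 = -4 a_1 = 8  ->  a_3 = 4/3
  x^2: 12 a_4 + 3 a_2 = 0  ->  12 a_4 = -3 a_2 = 3  ->  a_4 = 1/4
  x^3: 20 a_5 - 2 a_3 = 0  ->  20 a_5 = 2 a_3 = 8/3  ->  a_5 = 2/15
Truncated series: y(x) = 2 - 2 x - x^2 + (4/3) x^3 + (1/4) x^4 + (2/15) x^5 + O(x^6).

a_0 = 2; a_1 = -2; a_2 = -1; a_3 = 4/3; a_4 = 1/4; a_5 = 2/15


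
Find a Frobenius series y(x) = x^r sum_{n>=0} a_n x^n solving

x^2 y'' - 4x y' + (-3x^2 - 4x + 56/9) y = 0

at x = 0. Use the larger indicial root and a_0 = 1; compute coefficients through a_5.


Write in Frobenius form y'' + (p(x)/x) y' + (q(x)/x^2) y = 0:
  p(x) = -4,  q(x) = -3x^2 - 4x + 56/9.
Indicial equation: r(r-1) + (-4) r + (56/9) = 0 -> roots r_1 = 8/3, r_2 = 7/3.
Take r = r_1 = 8/3. Let y(x) = x^r sum_{n>=0} a_n x^n with a_0 = 1.
Substitute y = x^r sum a_n x^n and match x^{r+n}. The recurrence is
  D(n) a_n - 4 a_{n-1} - 3 a_{n-2} = 0,  where D(n) = (r+n)(r+n-1) + (-4)(r+n) + (56/9).
  a_n = [4 a_{n-1} + 3 a_{n-2}] / D(n).
Since the indicial polynomial factors as (r - r_1)(r - r_2), D(n) = (r_1 + n - r_1)(r_1 + n - r_2) = n(n + 1/3).
Evaluating step by step (a_0 = 1):
  n = 1: D(1) = 1(1 + 1/3) = 4/3; numerator = 4(1) = 4; a_1 = (4)/(4/3) = 3
  n = 2: D(2) = 2(2 + 1/3) = 14/3; numerator = 4(3) + 3(1) = 15; a_2 = (15)/(14/3) = 45/14
  n = 3: D(3) = 3(3 + 1/3) = 10; numerator = 4(45/14) + 3(3) = 153/7; a_3 = (153/7)/(10) = 153/70
  n = 4: D(4) = 4(4 + 1/3) = 52/3; numerator = 4(153/70) + 3(45/14) = 1287/70; a_4 = (1287/70)/(52/3) = 297/280
  n = 5: D(5) = 5(5 + 1/3) = 80/3; numerator = 4(297/280) + 3(153/70) = 54/5; a_5 = (54/5)/(80/3) = 81/200

r = 8/3; a_0 = 1; a_1 = 3; a_2 = 45/14; a_3 = 153/70; a_4 = 297/280; a_5 = 81/200


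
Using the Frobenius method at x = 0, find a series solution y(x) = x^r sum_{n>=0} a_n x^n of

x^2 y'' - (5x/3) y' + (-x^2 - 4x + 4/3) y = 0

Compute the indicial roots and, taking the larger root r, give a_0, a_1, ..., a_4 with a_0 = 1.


Write in Frobenius form y'' + (p(x)/x) y' + (q(x)/x^2) y = 0:
  p(x) = -5/3,  q(x) = -x^2 - 4x + 4/3.
Indicial equation: r(r-1) + (-5/3) r + (4/3) = 0 -> roots r_1 = 2, r_2 = 2/3.
Take r = r_1 = 2. Let y(x) = x^r sum_{n>=0} a_n x^n with a_0 = 1.
Substitute y = x^r sum a_n x^n and match x^{r+n}. The recurrence is
  D(n) a_n - 4 a_{n-1} - 1 a_{n-2} = 0,  where D(n) = (r+n)(r+n-1) + (-5/3)(r+n) + (4/3).
  a_n = [4 a_{n-1} + 1 a_{n-2}] / D(n).
Since the indicial polynomial factors as (r - r_1)(r - r_2), D(n) = (r_1 + n - r_1)(r_1 + n - r_2) = n(n + 4/3).
Evaluating step by step (a_0 = 1):
  n = 1: D(1) = 1(1 + 4/3) = 7/3; numerator = 4(1) = 4; a_1 = (4)/(7/3) = 12/7
  n = 2: D(2) = 2(2 + 4/3) = 20/3; numerator = 4(12/7) + 1(1) = 55/7; a_2 = (55/7)/(20/3) = 33/28
  n = 3: D(3) = 3(3 + 4/3) = 13; numerator = 4(33/28) + 1(12/7) = 45/7; a_3 = (45/7)/(13) = 45/91
  n = 4: D(4) = 4(4 + 4/3) = 64/3; numerator = 4(45/91) + 1(33/28) = 1149/364; a_4 = (1149/364)/(64/3) = 3447/23296

r = 2; a_0 = 1; a_1 = 12/7; a_2 = 33/28; a_3 = 45/91; a_4 = 3447/23296


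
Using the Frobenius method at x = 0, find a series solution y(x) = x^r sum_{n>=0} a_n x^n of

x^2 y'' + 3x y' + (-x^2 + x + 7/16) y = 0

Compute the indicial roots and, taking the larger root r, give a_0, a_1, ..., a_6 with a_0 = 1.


Write in Frobenius form y'' + (p(x)/x) y' + (q(x)/x^2) y = 0:
  p(x) = 3,  q(x) = -x^2 + x + 7/16.
Indicial equation: r(r-1) + (3) r + (7/16) = 0 -> roots r_1 = -1/4, r_2 = -7/4.
Take r = r_1 = -1/4. Let y(x) = x^r sum_{n>=0} a_n x^n with a_0 = 1.
Substitute y = x^r sum a_n x^n and match x^{r+n}. The recurrence is
  D(n) a_n + 1 a_{n-1} - 1 a_{n-2} = 0,  where D(n) = (r+n)(r+n-1) + (3)(r+n) + (7/16).
  a_n = [-1 a_{n-1} + 1 a_{n-2}] / D(n).
Since the indicial polynomial factors as (r - r_1)(r - r_2), D(n) = (r_1 + n - r_1)(r_1 + n - r_2) = n(n + 3/2).
Evaluating step by step (a_0 = 1):
  n = 1: D(1) = 1(1 + 3/2) = 5/2; numerator = -1(1) = -1; a_1 = (-1)/(5/2) = -2/5
  n = 2: D(2) = 2(2 + 3/2) = 7; numerator = -1(-2/5) + 1(1) = 7/5; a_2 = (7/5)/(7) = 1/5
  n = 3: D(3) = 3(3 + 3/2) = 27/2; numerator = -1(1/5) + 1(-2/5) = -3/5; a_3 = (-3/5)/(27/2) = -2/45
  n = 4: D(4) = 4(4 + 3/2) = 22; numerator = -1(-2/45) + 1(1/5) = 11/45; a_4 = (11/45)/(22) = 1/90
  n = 5: D(5) = 5(5 + 3/2) = 65/2; numerator = -1(1/90) + 1(-2/45) = -1/18; a_5 = (-1/18)/(65/2) = -1/585
  n = 6: D(6) = 6(6 + 3/2) = 45; numerator = -1(-1/585) + 1(1/90) = 1/78; a_6 = (1/78)/(45) = 1/3510

r = -1/4; a_0 = 1; a_1 = -2/5; a_2 = 1/5; a_3 = -2/45; a_4 = 1/90; a_5 = -1/585; a_6 = 1/3510


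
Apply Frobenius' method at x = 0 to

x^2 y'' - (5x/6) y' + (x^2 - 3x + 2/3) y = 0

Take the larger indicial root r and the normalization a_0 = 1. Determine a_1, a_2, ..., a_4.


Write in Frobenius form y'' + (p(x)/x) y' + (q(x)/x^2) y = 0:
  p(x) = -5/6,  q(x) = x^2 - 3x + 2/3.
Indicial equation: r(r-1) + (-5/6) r + (2/3) = 0 -> roots r_1 = 4/3, r_2 = 1/2.
Take r = r_1 = 4/3. Let y(x) = x^r sum_{n>=0} a_n x^n with a_0 = 1.
Substitute y = x^r sum a_n x^n and match x^{r+n}. The recurrence is
  D(n) a_n - 3 a_{n-1} + 1 a_{n-2} = 0,  where D(n) = (r+n)(r+n-1) + (-5/6)(r+n) + (2/3).
  a_n = [3 a_{n-1} - 1 a_{n-2}] / D(n).
Since the indicial polynomial factors as (r - r_1)(r - r_2), D(n) = (r_1 + n - r_1)(r_1 + n - r_2) = n(n + 5/6).
Evaluating step by step (a_0 = 1):
  n = 1: D(1) = 1(1 + 5/6) = 11/6; numerator = 3(1) = 3; a_1 = (3)/(11/6) = 18/11
  n = 2: D(2) = 2(2 + 5/6) = 17/3; numerator = 3(18/11) - 1(1) = 43/11; a_2 = (43/11)/(17/3) = 129/187
  n = 3: D(3) = 3(3 + 5/6) = 23/2; numerator = 3(129/187) - 1(18/11) = 81/187; a_3 = (81/187)/(23/2) = 162/4301
  n = 4: D(4) = 4(4 + 5/6) = 58/3; numerator = 3(162/4301) - 1(129/187) = -2481/4301; a_4 = (-2481/4301)/(58/3) = -7443/249458

r = 4/3; a_0 = 1; a_1 = 18/11; a_2 = 129/187; a_3 = 162/4301; a_4 = -7443/249458


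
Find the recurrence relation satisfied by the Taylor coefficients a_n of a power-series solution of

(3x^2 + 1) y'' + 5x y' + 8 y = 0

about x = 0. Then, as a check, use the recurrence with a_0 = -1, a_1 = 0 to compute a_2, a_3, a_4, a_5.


Substitute y = sum_n a_n x^n.
(1 + 3 x^2) y'' contributes (n+2)(n+1) a_{n+2} + 3 n(n-1) a_n at x^n.
5 x y'(x) contributes 5 n a_n at x^n.
8 y(x) contributes 8 a_n at x^n.
Matching x^n: (n+2)(n+1) a_{n+2} + (3 n(n-1) + 5 n + 8) a_n = 0.
Thus a_{n+2} = (-3 n(n-1) - 5 n - 8) / ((n+1)(n+2)) * a_n.

Check with a_0 = -1, a_1 = 0 (apply the recurrence for n = 0, 1, 2, 3): a_0 = -1, a_1 = 0, a_2 = 4, a_3 = 0, a_4 = -8, a_5 = 0.

a_(n+2) = (-3 n(n-1) - 5 n - 8) / ((n+1)(n+2)) * a_n; check: a_0 = -1, a_1 = 0, a_2 = 4, a_3 = 0, a_4 = -8, a_5 = 0


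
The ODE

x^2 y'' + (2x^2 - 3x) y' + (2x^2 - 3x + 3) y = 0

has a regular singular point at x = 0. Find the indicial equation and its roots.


Divide by x^2 to reach normal form y'' + P_1(x) y' + P_2(x) y = 0 with P_1(x) = 2 - 3/x and P_2(x) = 2 - 3/x + 3/x^2.
x = 0 is a singular point because the y'-coefficient 2 - 3/x has a pole at x = 0 and the y-coefficient 2 - 3/x + 3/x^2 has a pole at x = 0.
It is a regular singular point because x P_1(x) = p(x) = 2x - 3 and x^2 P_2(x) = q(x) = 2x^2 - 3x + 3 are polynomials, hence analytic at x = 0.
p(0) = -3,  q(0) = 3.
Indicial equation: r(r-1) + p(0) r + q(0) = 0, i.e. r^2 + (p(0) - 1) r + q(0) = 0, i.e. r^2 - 4 r + 3 = 0.
Discriminant: (-4)^2 - 4(3) = 4, so r = (4 ± 2)/2.
Solving: r_1 = 3, r_2 = 1.

indicial: r^2 - 4 r + 3 = 0; roots r_1 = 3, r_2 = 1


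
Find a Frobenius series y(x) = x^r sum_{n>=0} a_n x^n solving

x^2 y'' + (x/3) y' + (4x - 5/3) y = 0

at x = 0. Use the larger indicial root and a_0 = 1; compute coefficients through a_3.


Write in Frobenius form y'' + (p(x)/x) y' + (q(x)/x^2) y = 0:
  p(x) = 1/3,  q(x) = 4x - 5/3.
Indicial equation: r(r-1) + (1/3) r + (-5/3) = 0 -> roots r_1 = 5/3, r_2 = -1.
Take r = r_1 = 5/3. Let y(x) = x^r sum_{n>=0} a_n x^n with a_0 = 1.
Substitute y = x^r sum a_n x^n and match x^{r+n}. The recurrence is
  D(n) a_n + 4 a_{n-1} = 0,  where D(n) = (r+n)(r+n-1) + (1/3)(r+n) + (-5/3).
  a_n = -4 / D(n) * a_{n-1}.
Since the indicial polynomial factors as (r - r_1)(r - r_2), D(n) = (r_1 + n - r_1)(r_1 + n - r_2) = n(n + 8/3).
Evaluating step by step (a_0 = 1):
  n = 1: D(1) = 1(1 + 8/3) = 11/3; numerator = -4(1) = -4; a_1 = (-4)/(11/3) = -12/11
  n = 2: D(2) = 2(2 + 8/3) = 28/3; numerator = -4(-12/11) = 48/11; a_2 = (48/11)/(28/3) = 36/77
  n = 3: D(3) = 3(3 + 8/3) = 17; numerator = -4(36/77) = -144/77; a_3 = (-144/77)/(17) = -144/1309

r = 5/3; a_0 = 1; a_1 = -12/11; a_2 = 36/77; a_3 = -144/1309


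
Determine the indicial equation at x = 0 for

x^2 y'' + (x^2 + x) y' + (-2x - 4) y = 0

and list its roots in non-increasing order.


Divide by x^2 to reach normal form y'' + P_1(x) y' + P_2(x) y = 0 with P_1(x) = 1 + 1/x and P_2(x) = -2/x - 4/x^2.
x = 0 is a singular point because the y'-coefficient 1 + 1/x has a pole at x = 0 and the y-coefficient -2/x - 4/x^2 has a pole at x = 0.
It is a regular singular point because x P_1(x) = p(x) = x + 1 and x^2 P_2(x) = q(x) = -2x - 4 are polynomials, hence analytic at x = 0.
p(0) = 1,  q(0) = -4.
Indicial equation: r(r-1) + p(0) r + q(0) = 0, i.e. r^2 + (p(0) - 1) r + q(0) = 0, i.e. r^2 - 4 = 0.
Discriminant: (0)^2 - 4(-4) = 16, so r = (0 ± 4)/2.
Solving: r_1 = 2, r_2 = -2.

indicial: r^2 - 4 = 0; roots r_1 = 2, r_2 = -2


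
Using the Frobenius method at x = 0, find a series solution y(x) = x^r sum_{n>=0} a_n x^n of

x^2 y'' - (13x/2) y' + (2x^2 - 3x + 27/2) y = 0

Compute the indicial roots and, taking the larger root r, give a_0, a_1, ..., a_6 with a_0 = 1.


Write in Frobenius form y'' + (p(x)/x) y' + (q(x)/x^2) y = 0:
  p(x) = -13/2,  q(x) = 2x^2 - 3x + 27/2.
Indicial equation: r(r-1) + (-13/2) r + (27/2) = 0 -> roots r_1 = 9/2, r_2 = 3.
Take r = r_1 = 9/2. Let y(x) = x^r sum_{n>=0} a_n x^n with a_0 = 1.
Substitute y = x^r sum a_n x^n and match x^{r+n}. The recurrence is
  D(n) a_n - 3 a_{n-1} + 2 a_{n-2} = 0,  where D(n) = (r+n)(r+n-1) + (-13/2)(r+n) + (27/2).
  a_n = [3 a_{n-1} - 2 a_{n-2}] / D(n).
Since the indicial polynomial factors as (r - r_1)(r - r_2), D(n) = (r_1 + n - r_1)(r_1 + n - r_2) = n(n + 3/2).
Evaluating step by step (a_0 = 1):
  n = 1: D(1) = 1(1 + 3/2) = 5/2; numerator = 3(1) = 3; a_1 = (3)/(5/2) = 6/5
  n = 2: D(2) = 2(2 + 3/2) = 7; numerator = 3(6/5) - 2(1) = 8/5; a_2 = (8/5)/(7) = 8/35
  n = 3: D(3) = 3(3 + 3/2) = 27/2; numerator = 3(8/35) - 2(6/5) = -12/7; a_3 = (-12/7)/(27/2) = -8/63
  n = 4: D(4) = 4(4 + 3/2) = 22; numerator = 3(-8/63) - 2(8/35) = -88/105; a_4 = (-88/105)/(22) = -4/105
  n = 5: D(5) = 5(5 + 3/2) = 65/2; numerator = 3(-4/105) - 2(-8/63) = 44/315; a_5 = (44/315)/(65/2) = 88/20475
  n = 6: D(6) = 6(6 + 3/2) = 45; numerator = 3(88/20475) - 2(-4/105) = 608/6825; a_6 = (608/6825)/(45) = 608/307125

r = 9/2; a_0 = 1; a_1 = 6/5; a_2 = 8/35; a_3 = -8/63; a_4 = -4/105; a_5 = 88/20475; a_6 = 608/307125


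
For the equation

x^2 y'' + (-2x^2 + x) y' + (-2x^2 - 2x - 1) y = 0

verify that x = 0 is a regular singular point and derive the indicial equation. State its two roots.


Divide by x^2 to reach normal form y'' + P_1(x) y' + P_2(x) y = 0 with P_1(x) = -2 + 1/x and P_2(x) = -2 - 2/x - 1/x^2.
x = 0 is a singular point because the y'-coefficient -2 + 1/x has a pole at x = 0 and the y-coefficient -2 - 2/x - 1/x^2 has a pole at x = 0.
It is a regular singular point because x P_1(x) = p(x) = 1 - 2x and x^2 P_2(x) = q(x) = -2x^2 - 2x - 1 are polynomials, hence analytic at x = 0.
p(0) = 1,  q(0) = -1.
Indicial equation: r(r-1) + p(0) r + q(0) = 0, i.e. r^2 + (p(0) - 1) r + q(0) = 0, i.e. r^2 - 1 = 0.
Discriminant: (0)^2 - 4(-1) = 4, so r = (0 ± 2)/2.
Solving: r_1 = 1, r_2 = -1.

indicial: r^2 - 1 = 0; roots r_1 = 1, r_2 = -1


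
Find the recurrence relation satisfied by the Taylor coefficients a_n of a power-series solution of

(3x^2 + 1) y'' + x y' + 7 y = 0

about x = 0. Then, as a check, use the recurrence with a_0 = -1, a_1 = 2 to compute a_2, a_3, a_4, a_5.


Substitute y = sum_n a_n x^n.
(1 + 3 x^2) y'' contributes (n+2)(n+1) a_{n+2} + 3 n(n-1) a_n at x^n.
x y'(x) contributes n a_n at x^n.
7 y(x) contributes 7 a_n at x^n.
Matching x^n: (n+2)(n+1) a_{n+2} + (3 n(n-1) + n + 7) a_n = 0.
Thus a_{n+2} = (-3 n(n-1) - n - 7) / ((n+1)(n+2)) * a_n.

Check with a_0 = -1, a_1 = 2 (apply the recurrence for n = 0, 1, 2, 3): a_0 = -1, a_1 = 2, a_2 = 7/2, a_3 = -8/3, a_4 = -35/8, a_5 = 56/15.

a_(n+2) = (-3 n(n-1) - n - 7) / ((n+1)(n+2)) * a_n; check: a_0 = -1, a_1 = 2, a_2 = 7/2, a_3 = -8/3, a_4 = -35/8, a_5 = 56/15


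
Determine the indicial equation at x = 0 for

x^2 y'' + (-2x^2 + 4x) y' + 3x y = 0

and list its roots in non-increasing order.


Divide by x^2 to reach normal form y'' + P_1(x) y' + P_2(x) y = 0 with P_1(x) = -2 + 4/x and P_2(x) = 3/x.
x = 0 is a singular point because the y'-coefficient -2 + 4/x has a pole at x = 0 and the y-coefficient 3/x has a pole at x = 0.
It is a regular singular point because x P_1(x) = p(x) = 4 - 2x and x^2 P_2(x) = q(x) = 3x are polynomials, hence analytic at x = 0.
p(0) = 4,  q(0) = 0.
Indicial equation: r(r-1) + p(0) r + q(0) = 0, i.e. r^2 + (p(0) - 1) r + q(0) = 0, i.e. r^2 + 3 r = 0.
Discriminant: (3)^2 - 4(0) = 9, so r = (-3 ± 3)/2.
Solving: r_1 = 0, r_2 = -3.

indicial: r^2 + 3 r = 0; roots r_1 = 0, r_2 = -3


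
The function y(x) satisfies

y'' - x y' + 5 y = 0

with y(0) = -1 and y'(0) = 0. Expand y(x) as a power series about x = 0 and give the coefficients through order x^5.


Ansatz: y(x) = sum_{n>=0} a_n x^n, so y'(x) = sum_{n>=1} n a_n x^(n-1) and y''(x) = sum_{n>=2} n(n-1) a_n x^(n-2).
Substitute into P(x) y'' + Q(x) y' + R(x) y = 0 with P(x) = 1, Q(x) = -x, R(x) = 5, and match powers of x.
Initial conditions: a_0 = -1, a_1 = 0.
Setting the coefficient of each power of x to zero and solving order by order (substituting the coefficients already found):
  x^0: 2 a_2 + 5 a_0 = 0  ->  2 a_2 = -5 a_0 = 5  ->  a_2 = 5/2
  x^1: 6 a_3 + 4 a_1 = 0  ->  6 a_3 = -4 a_1 = 0  ->  a_3 = 0
  x^2: 12 a_4 + 3 a_2 = 0  ->  12 a_4 = -3 a_2 = -15/2  ->  a_4 = -5/8
  x^3: 20 a_5 + 2 a_3 = 0  ->  20 a_5 = -2 a_3 = 0  ->  a_5 = 0
Truncated series: y(x) = -1 + (5/2) x^2 - (5/8) x^4 + O(x^6).

a_0 = -1; a_1 = 0; a_2 = 5/2; a_3 = 0; a_4 = -5/8; a_5 = 0


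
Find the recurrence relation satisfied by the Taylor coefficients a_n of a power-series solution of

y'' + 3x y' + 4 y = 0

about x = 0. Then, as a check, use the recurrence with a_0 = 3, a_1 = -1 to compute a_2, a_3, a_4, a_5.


Substitute y = sum_n a_n x^n.
y''(x) has coefficient (n+2)(n+1) a_{n+2} at x^n;
3 x y'(x) has coefficient 3 n a_n at x^n (shift);
4 y(x) has coefficient 4 a_n at x^n.
Matching x^n: (n+2)(n+1) a_{n+2} + (3n + 4) a_n = 0.
Thus a_{n+2} = (-3n - 4) / ((n+1)(n+2)) * a_n.

Check with a_0 = 3, a_1 = -1 (apply the recurrence for n = 0, 1, 2, 3): a_0 = 3, a_1 = -1, a_2 = -6, a_3 = 7/6, a_4 = 5, a_5 = -91/120.

a_(n+2) = (-3n - 4) / ((n+1)(n+2)) * a_n; check: a_0 = 3, a_1 = -1, a_2 = -6, a_3 = 7/6, a_4 = 5, a_5 = -91/120


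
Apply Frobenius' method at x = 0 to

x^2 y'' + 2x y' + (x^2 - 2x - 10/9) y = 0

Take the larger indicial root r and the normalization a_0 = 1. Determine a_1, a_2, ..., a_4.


Write in Frobenius form y'' + (p(x)/x) y' + (q(x)/x^2) y = 0:
  p(x) = 2,  q(x) = x^2 - 2x - 10/9.
Indicial equation: r(r-1) + (2) r + (-10/9) = 0 -> roots r_1 = 2/3, r_2 = -5/3.
Take r = r_1 = 2/3. Let y(x) = x^r sum_{n>=0} a_n x^n with a_0 = 1.
Substitute y = x^r sum a_n x^n and match x^{r+n}. The recurrence is
  D(n) a_n - 2 a_{n-1} + 1 a_{n-2} = 0,  where D(n) = (r+n)(r+n-1) + (2)(r+n) + (-10/9).
  a_n = [2 a_{n-1} - 1 a_{n-2}] / D(n).
Since the indicial polynomial factors as (r - r_1)(r - r_2), D(n) = (r_1 + n - r_1)(r_1 + n - r_2) = n(n + 7/3).
Evaluating step by step (a_0 = 1):
  n = 1: D(1) = 1(1 + 7/3) = 10/3; numerator = 2(1) = 2; a_1 = (2)/(10/3) = 3/5
  n = 2: D(2) = 2(2 + 7/3) = 26/3; numerator = 2(3/5) - 1(1) = 1/5; a_2 = (1/5)/(26/3) = 3/130
  n = 3: D(3) = 3(3 + 7/3) = 16; numerator = 2(3/130) - 1(3/5) = -36/65; a_3 = (-36/65)/(16) = -9/260
  n = 4: D(4) = 4(4 + 7/3) = 76/3; numerator = 2(-9/260) - 1(3/130) = -6/65; a_4 = (-6/65)/(76/3) = -9/2470

r = 2/3; a_0 = 1; a_1 = 3/5; a_2 = 3/130; a_3 = -9/260; a_4 = -9/2470


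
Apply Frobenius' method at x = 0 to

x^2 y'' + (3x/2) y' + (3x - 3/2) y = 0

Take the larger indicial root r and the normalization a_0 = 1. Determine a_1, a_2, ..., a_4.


Write in Frobenius form y'' + (p(x)/x) y' + (q(x)/x^2) y = 0:
  p(x) = 3/2,  q(x) = 3x - 3/2.
Indicial equation: r(r-1) + (3/2) r + (-3/2) = 0 -> roots r_1 = 1, r_2 = -3/2.
Take r = r_1 = 1. Let y(x) = x^r sum_{n>=0} a_n x^n with a_0 = 1.
Substitute y = x^r sum a_n x^n and match x^{r+n}. The recurrence is
  D(n) a_n + 3 a_{n-1} = 0,  where D(n) = (r+n)(r+n-1) + (3/2)(r+n) + (-3/2).
  a_n = -3 / D(n) * a_{n-1}.
Since the indicial polynomial factors as (r - r_1)(r - r_2), D(n) = (r_1 + n - r_1)(r_1 + n - r_2) = n(n + 5/2).
Evaluating step by step (a_0 = 1):
  n = 1: D(1) = 1(1 + 5/2) = 7/2; numerator = -3(1) = -3; a_1 = (-3)/(7/2) = -6/7
  n = 2: D(2) = 2(2 + 5/2) = 9; numerator = -3(-6/7) = 18/7; a_2 = (18/7)/(9) = 2/7
  n = 3: D(3) = 3(3 + 5/2) = 33/2; numerator = -3(2/7) = -6/7; a_3 = (-6/7)/(33/2) = -4/77
  n = 4: D(4) = 4(4 + 5/2) = 26; numerator = -3(-4/77) = 12/77; a_4 = (12/77)/(26) = 6/1001

r = 1; a_0 = 1; a_1 = -6/7; a_2 = 2/7; a_3 = -4/77; a_4 = 6/1001


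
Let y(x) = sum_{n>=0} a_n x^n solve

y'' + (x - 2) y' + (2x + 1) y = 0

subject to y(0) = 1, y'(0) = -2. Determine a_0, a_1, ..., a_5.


Ansatz: y(x) = sum_{n>=0} a_n x^n, so y'(x) = sum_{n>=1} n a_n x^(n-1) and y''(x) = sum_{n>=2} n(n-1) a_n x^(n-2).
Substitute into P(x) y'' + Q(x) y' + R(x) y = 0 with P(x) = 1, Q(x) = x - 2, R(x) = 2x + 1, and match powers of x.
Initial conditions: a_0 = 1, a_1 = -2.
Setting the coefficient of each power of x to zero and solving order by order (substituting the coefficients already found):
  x^0: 2 a_2 - 2 a_1 + a_0 = 0  ->  2 a_2 = 2 a_1 - a_0 = -5  ->  a_2 = -5/2
  x^1: 6 a_3 - 4 a_2 + 2 a_1 + 2 a_0 = 0  ->  6 a_3 = 4 a_2 - 2 a_1 - 2 a_0 = -8  ->  a_3 = -4/3
  x^2: 12 a_4 - 6 a_3 + 3 a_2 + 2 a_1 = 0  ->  12 a_4 = 6 a_3 - 3 a_2 - 2 a_1 = 7/2  ->  a_4 = 7/24
  x^3: 20 a_5 - 8 a_4 + 4 a_3 + 2 a_2 = 0  ->  20 a_5 = 8 a_4 - 4 a_3 - 2 a_2 = 38/3  ->  a_5 = 19/30
Truncated series: y(x) = 1 - 2 x - (5/2) x^2 - (4/3) x^3 + (7/24) x^4 + (19/30) x^5 + O(x^6).

a_0 = 1; a_1 = -2; a_2 = -5/2; a_3 = -4/3; a_4 = 7/24; a_5 = 19/30


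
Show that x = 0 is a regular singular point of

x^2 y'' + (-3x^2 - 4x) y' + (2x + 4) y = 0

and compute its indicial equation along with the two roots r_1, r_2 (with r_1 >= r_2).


Divide by x^2 to reach normal form y'' + P_1(x) y' + P_2(x) y = 0 with P_1(x) = -3 - 4/x and P_2(x) = 2/x + 4/x^2.
x = 0 is a singular point because the y'-coefficient -3 - 4/x has a pole at x = 0 and the y-coefficient 2/x + 4/x^2 has a pole at x = 0.
It is a regular singular point because x P_1(x) = p(x) = -3x - 4 and x^2 P_2(x) = q(x) = 2x + 4 are polynomials, hence analytic at x = 0.
p(0) = -4,  q(0) = 4.
Indicial equation: r(r-1) + p(0) r + q(0) = 0, i.e. r^2 + (p(0) - 1) r + q(0) = 0, i.e. r^2 - 5 r + 4 = 0.
Discriminant: (-5)^2 - 4(4) = 9, so r = (5 ± 3)/2.
Solving: r_1 = 4, r_2 = 1.

indicial: r^2 - 5 r + 4 = 0; roots r_1 = 4, r_2 = 1


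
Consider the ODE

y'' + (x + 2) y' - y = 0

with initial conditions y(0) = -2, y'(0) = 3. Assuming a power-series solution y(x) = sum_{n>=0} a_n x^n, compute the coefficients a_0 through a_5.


Ansatz: y(x) = sum_{n>=0} a_n x^n, so y'(x) = sum_{n>=1} n a_n x^(n-1) and y''(x) = sum_{n>=2} n(n-1) a_n x^(n-2).
Substitute into P(x) y'' + Q(x) y' + R(x) y = 0 with P(x) = 1, Q(x) = x + 2, R(x) = -1, and match powers of x.
Initial conditions: a_0 = -2, a_1 = 3.
Setting the coefficient of each power of x to zero and solving order by order (substituting the coefficients already found):
  x^0: 2 a_2 + 2 a_1 - a_0 = 0  ->  2 a_2 = -2 a_1 + a_0 = -8  ->  a_2 = -4
  x^1: 6 a_3 + 4 a_2 = 0  ->  6 a_3 = -4 a_2 = 16  ->  a_3 = 8/3
  x^2: 12 a_4 + 6 a_3 + a_2 = 0  ->  12 a_4 = -6 a_3 - a_2 = -12  ->  a_4 = -1
  x^3: 20 a_5 + 8 a_4 + 2 a_3 = 0  ->  20 a_5 = -8 a_4 - 2 a_3 = 8/3  ->  a_5 = 2/15
Truncated series: y(x) = -2 + 3 x - 4 x^2 + (8/3) x^3 - x^4 + (2/15) x^5 + O(x^6).

a_0 = -2; a_1 = 3; a_2 = -4; a_3 = 8/3; a_4 = -1; a_5 = 2/15


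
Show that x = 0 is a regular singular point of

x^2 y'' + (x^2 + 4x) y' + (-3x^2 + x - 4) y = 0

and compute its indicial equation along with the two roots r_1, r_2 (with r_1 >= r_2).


Divide by x^2 to reach normal form y'' + P_1(x) y' + P_2(x) y = 0 with P_1(x) = 1 + 4/x and P_2(x) = -3 + 1/x - 4/x^2.
x = 0 is a singular point because the y'-coefficient 1 + 4/x has a pole at x = 0 and the y-coefficient -3 + 1/x - 4/x^2 has a pole at x = 0.
It is a regular singular point because x P_1(x) = p(x) = x + 4 and x^2 P_2(x) = q(x) = -3x^2 + x - 4 are polynomials, hence analytic at x = 0.
p(0) = 4,  q(0) = -4.
Indicial equation: r(r-1) + p(0) r + q(0) = 0, i.e. r^2 + (p(0) - 1) r + q(0) = 0, i.e. r^2 + 3 r - 4 = 0.
Discriminant: (3)^2 - 4(-4) = 25, so r = (-3 ± 5)/2.
Solving: r_1 = 1, r_2 = -4.

indicial: r^2 + 3 r - 4 = 0; roots r_1 = 1, r_2 = -4


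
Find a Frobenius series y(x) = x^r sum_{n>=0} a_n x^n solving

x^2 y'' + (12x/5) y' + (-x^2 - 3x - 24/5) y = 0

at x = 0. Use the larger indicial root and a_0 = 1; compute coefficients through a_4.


Write in Frobenius form y'' + (p(x)/x) y' + (q(x)/x^2) y = 0:
  p(x) = 12/5,  q(x) = -x^2 - 3x - 24/5.
Indicial equation: r(r-1) + (12/5) r + (-24/5) = 0 -> roots r_1 = 8/5, r_2 = -3.
Take r = r_1 = 8/5. Let y(x) = x^r sum_{n>=0} a_n x^n with a_0 = 1.
Substitute y = x^r sum a_n x^n and match x^{r+n}. The recurrence is
  D(n) a_n - 3 a_{n-1} - 1 a_{n-2} = 0,  where D(n) = (r+n)(r+n-1) + (12/5)(r+n) + (-24/5).
  a_n = [3 a_{n-1} + 1 a_{n-2}] / D(n).
Since the indicial polynomial factors as (r - r_1)(r - r_2), D(n) = (r_1 + n - r_1)(r_1 + n - r_2) = n(n + 23/5).
Evaluating step by step (a_0 = 1):
  n = 1: D(1) = 1(1 + 23/5) = 28/5; numerator = 3(1) = 3; a_1 = (3)/(28/5) = 15/28
  n = 2: D(2) = 2(2 + 23/5) = 66/5; numerator = 3(15/28) + 1(1) = 73/28; a_2 = (73/28)/(66/5) = 365/1848
  n = 3: D(3) = 3(3 + 23/5) = 114/5; numerator = 3(365/1848) + 1(15/28) = 695/616; a_3 = (695/616)/(114/5) = 3475/70224
  n = 4: D(4) = 4(4 + 23/5) = 172/5; numerator = 3(3475/70224) + 1(365/1848) = 24295/70224; a_4 = (24295/70224)/(172/5) = 2825/280896

r = 8/5; a_0 = 1; a_1 = 15/28; a_2 = 365/1848; a_3 = 3475/70224; a_4 = 2825/280896
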